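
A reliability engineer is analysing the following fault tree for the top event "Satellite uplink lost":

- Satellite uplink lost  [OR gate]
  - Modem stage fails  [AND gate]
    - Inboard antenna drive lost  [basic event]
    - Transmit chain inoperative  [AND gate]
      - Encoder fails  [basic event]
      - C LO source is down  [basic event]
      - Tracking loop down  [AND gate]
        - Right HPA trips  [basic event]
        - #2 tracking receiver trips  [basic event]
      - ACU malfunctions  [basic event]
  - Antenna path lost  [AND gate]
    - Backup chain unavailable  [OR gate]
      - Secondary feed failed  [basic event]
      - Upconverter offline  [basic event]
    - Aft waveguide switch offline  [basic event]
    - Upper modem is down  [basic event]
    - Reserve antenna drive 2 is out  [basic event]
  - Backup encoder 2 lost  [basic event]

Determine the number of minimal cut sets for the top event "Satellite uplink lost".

Tracking loop down [AND]: one cut set from each child combined → 1 × 1 = 1 cut set(s).
Transmit chain inoperative [AND]: one cut set from each child combined → 1 × 1 × 1 × 1 = 1 cut set(s).
Modem stage fails [AND]: one cut set from each child combined → 1 × 1 = 1 cut set(s).
Backup chain unavailable [OR]: union of children's cut sets → 2 cut set(s).
Antenna path lost [AND]: one cut set from each child combined → 2 × 1 × 1 × 1 = 2 cut set(s).
Satellite uplink lost [OR]: union of children's cut sets → 4 cut set(s).
Minimal cut sets: {#2 tracking receiver trips, ACU malfunctions, C LO source is down, Encoder fails, Inboard antenna drive lost, Right HPA trips}; {Aft waveguide switch offline, Reserve antenna drive 2 is out, Secondary feed failed, Upper modem is down}; {Aft waveguide switch offline, Reserve antenna drive 2 is out, Upconverter offline, Upper modem is down}; {Backup encoder 2 lost}.

4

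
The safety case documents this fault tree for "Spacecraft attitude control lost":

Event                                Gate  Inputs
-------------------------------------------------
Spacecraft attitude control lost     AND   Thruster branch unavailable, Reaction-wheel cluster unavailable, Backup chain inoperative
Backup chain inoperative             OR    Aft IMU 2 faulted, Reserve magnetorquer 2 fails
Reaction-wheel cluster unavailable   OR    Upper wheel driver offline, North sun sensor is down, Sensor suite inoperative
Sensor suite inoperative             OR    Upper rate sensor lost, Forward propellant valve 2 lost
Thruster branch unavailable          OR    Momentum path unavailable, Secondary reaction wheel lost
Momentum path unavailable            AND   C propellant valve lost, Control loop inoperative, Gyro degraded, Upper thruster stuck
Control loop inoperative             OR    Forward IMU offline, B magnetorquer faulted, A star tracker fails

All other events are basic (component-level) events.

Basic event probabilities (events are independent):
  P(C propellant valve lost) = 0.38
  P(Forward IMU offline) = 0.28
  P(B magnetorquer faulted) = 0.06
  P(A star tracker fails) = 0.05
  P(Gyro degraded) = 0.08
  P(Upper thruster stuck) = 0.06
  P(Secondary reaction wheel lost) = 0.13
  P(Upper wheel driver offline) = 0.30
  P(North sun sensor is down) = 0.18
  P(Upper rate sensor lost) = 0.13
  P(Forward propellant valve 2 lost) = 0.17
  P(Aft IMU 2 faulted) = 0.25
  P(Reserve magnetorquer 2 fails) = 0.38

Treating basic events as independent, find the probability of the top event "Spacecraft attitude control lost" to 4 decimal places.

P(Control loop inoperative) [OR] = 1 − (1−0.28) × (1−0.06) × (1−0.05) = 0.357040
P(Momentum path unavailable) [AND] = 0.38 × 0.357040 × 0.08 × 0.06 = 0.000651
P(Thruster branch unavailable) [OR] = 1 − (1−0.000651) × (1−0.13) = 0.130566
P(Sensor suite inoperative) [OR] = 1 − (1−0.13) × (1−0.17) = 0.277900
P(Reaction-wheel cluster unavailable) [OR] = 1 − (1−0.30) × (1−0.18) × (1−0.277900) = 0.585515
P(Backup chain inoperative) [OR] = 1 − (1−0.25) × (1−0.38) = 0.535000
P(Spacecraft attitude control lost) [AND] = 0.130566 × 0.585515 × 0.535000 = 0.040900
Rounded to 4 decimal places: P(Spacecraft attitude control lost) ≈ 0.0409.

0.0409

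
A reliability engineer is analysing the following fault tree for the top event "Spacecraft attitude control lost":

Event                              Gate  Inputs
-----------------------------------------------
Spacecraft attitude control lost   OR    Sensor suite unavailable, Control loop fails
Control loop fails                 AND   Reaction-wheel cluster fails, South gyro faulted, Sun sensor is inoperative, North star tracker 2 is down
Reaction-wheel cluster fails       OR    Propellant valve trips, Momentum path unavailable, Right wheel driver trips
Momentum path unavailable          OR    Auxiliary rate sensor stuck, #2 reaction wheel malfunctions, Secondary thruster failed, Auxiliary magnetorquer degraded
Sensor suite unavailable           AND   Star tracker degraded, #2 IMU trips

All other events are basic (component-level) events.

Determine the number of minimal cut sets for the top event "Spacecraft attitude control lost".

7

Sensor suite unavailable [AND]: one cut set from each child combined → 1 × 1 = 1 cut set(s).
Momentum path unavailable [OR]: union of children's cut sets → 4 cut set(s).
Reaction-wheel cluster fails [OR]: union of children's cut sets → 6 cut set(s).
Control loop fails [AND]: one cut set from each child combined → 6 × 1 × 1 × 1 = 6 cut set(s).
Spacecraft attitude control lost [OR]: union of children's cut sets → 7 cut set(s).
Minimal cut sets: {#2 IMU trips, Star tracker degraded}; {North star tracker 2 is down, Propellant valve trips, South gyro faulted, Sun sensor is inoperative}; {Auxiliary rate sensor stuck, North star tracker 2 is down, South gyro faulted, Sun sensor is inoperative}; {#2 reaction wheel malfunctions, North star tracker 2 is down, South gyro faulted, Sun sensor is inoperative}; {North star tracker 2 is down, Secondary thruster failed, South gyro faulted, Sun sensor is inoperative}; {Auxiliary magnetorquer degraded, North star tracker 2 is down, South gyro faulted, Sun sensor is inoperative}; {North star tracker 2 is down, Right wheel driver trips, South gyro faulted, Sun sensor is inoperative}.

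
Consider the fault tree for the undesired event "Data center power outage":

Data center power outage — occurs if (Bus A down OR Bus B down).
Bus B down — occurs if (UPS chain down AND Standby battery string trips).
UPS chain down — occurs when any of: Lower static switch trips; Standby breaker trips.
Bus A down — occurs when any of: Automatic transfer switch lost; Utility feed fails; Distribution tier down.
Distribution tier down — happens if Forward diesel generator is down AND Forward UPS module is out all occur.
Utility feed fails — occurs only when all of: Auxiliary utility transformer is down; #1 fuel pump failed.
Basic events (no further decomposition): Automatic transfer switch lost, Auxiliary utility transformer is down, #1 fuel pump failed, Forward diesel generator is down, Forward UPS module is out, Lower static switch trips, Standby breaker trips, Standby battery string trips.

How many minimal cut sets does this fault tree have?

Utility feed fails [AND]: one cut set from each child combined → 1 × 1 = 1 cut set(s).
Distribution tier down [AND]: one cut set from each child combined → 1 × 1 = 1 cut set(s).
Bus A down [OR]: union of children's cut sets → 3 cut set(s).
UPS chain down [OR]: union of children's cut sets → 2 cut set(s).
Bus B down [AND]: one cut set from each child combined → 2 × 1 = 2 cut set(s).
Data center power outage [OR]: union of children's cut sets → 5 cut set(s).
Minimal cut sets: {Automatic transfer switch lost}; {#1 fuel pump failed, Auxiliary utility transformer is down}; {Forward UPS module is out, Forward diesel generator is down}; {Lower static switch trips, Standby battery string trips}; {Standby battery string trips, Standby breaker trips}.

5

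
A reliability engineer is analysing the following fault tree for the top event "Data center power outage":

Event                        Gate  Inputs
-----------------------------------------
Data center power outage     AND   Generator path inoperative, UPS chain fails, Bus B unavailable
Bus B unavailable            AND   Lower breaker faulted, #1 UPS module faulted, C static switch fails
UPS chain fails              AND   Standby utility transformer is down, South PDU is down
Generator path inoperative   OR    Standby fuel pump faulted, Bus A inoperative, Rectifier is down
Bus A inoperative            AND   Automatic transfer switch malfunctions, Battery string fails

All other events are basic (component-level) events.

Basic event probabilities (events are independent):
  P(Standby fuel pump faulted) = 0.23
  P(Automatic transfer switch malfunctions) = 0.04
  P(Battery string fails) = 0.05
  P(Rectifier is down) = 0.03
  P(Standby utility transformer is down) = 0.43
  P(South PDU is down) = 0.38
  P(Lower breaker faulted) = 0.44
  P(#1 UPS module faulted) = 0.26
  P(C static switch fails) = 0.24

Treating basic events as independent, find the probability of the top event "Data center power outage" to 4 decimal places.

P(Bus A inoperative) [AND] = 0.04 × 0.05 = 0.002000
P(Generator path inoperative) [OR] = 1 − (1−0.23) × (1−0.002000) × (1−0.03) = 0.254594
P(UPS chain fails) [AND] = 0.43 × 0.38 = 0.163400
P(Bus B unavailable) [AND] = 0.44 × 0.26 × 0.24 = 0.027456
P(Data center power outage) [AND] = 0.254594 × 0.163400 × 0.027456 = 0.001142
Rounded to 4 decimal places: P(Data center power outage) ≈ 0.0011.

0.0011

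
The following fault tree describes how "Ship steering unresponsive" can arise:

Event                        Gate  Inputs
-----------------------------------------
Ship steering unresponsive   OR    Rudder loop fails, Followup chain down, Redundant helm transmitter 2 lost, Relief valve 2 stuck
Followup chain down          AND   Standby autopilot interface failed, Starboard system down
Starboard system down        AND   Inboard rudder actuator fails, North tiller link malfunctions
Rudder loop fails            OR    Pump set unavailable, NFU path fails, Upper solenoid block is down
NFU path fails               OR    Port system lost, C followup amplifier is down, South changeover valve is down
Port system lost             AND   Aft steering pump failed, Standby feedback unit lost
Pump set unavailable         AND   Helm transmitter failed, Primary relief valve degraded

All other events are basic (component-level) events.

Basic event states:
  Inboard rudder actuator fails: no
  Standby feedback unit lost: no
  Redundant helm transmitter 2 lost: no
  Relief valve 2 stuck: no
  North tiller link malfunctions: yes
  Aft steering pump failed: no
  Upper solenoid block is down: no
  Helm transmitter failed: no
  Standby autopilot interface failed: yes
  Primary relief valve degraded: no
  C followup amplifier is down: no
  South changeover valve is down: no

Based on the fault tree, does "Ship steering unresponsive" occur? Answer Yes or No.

Pump set unavailable [AND]: Helm transmitter failed=not, Primary relief valve degraded=not → not all inputs occur → does not occur.
Port system lost [AND]: Aft steering pump failed=not, Standby feedback unit lost=not → not all inputs occur → does not occur.
NFU path fails [OR]: Port system lost=not, C followup amplifier is down=not, South changeover valve is down=not → no input occurs → does not occur.
Rudder loop fails [OR]: Pump set unavailable=not, NFU path fails=not, Upper solenoid block is down=not → no input occurs → does not occur.
Starboard system down [AND]: Inboard rudder actuator fails=not, North tiller link malfunctions=occurs → not all inputs occur → does not occur.
Followup chain down [AND]: Standby autopilot interface failed=occurs, Starboard system down=not → not all inputs occur → does not occur.
Ship steering unresponsive [OR]: Rudder loop fails=not, Followup chain down=not, Redundant helm transmitter 2 lost=not, Relief valve 2 stuck=not → no input occurs → does not occur.

No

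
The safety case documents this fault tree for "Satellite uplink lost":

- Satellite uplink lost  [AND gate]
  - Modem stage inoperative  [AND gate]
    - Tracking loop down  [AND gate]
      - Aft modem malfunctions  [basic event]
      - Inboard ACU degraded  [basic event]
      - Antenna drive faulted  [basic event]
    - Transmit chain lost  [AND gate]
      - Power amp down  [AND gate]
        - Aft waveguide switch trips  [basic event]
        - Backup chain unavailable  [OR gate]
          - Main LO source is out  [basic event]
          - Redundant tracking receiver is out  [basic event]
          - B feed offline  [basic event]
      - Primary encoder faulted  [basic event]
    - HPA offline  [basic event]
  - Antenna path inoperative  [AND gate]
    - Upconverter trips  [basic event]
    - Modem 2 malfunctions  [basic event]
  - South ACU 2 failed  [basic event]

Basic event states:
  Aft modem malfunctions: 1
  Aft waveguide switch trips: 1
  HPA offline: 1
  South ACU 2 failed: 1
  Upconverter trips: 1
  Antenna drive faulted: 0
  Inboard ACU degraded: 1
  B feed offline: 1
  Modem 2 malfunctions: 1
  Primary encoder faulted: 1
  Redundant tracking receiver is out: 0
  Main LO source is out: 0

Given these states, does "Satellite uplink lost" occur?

Tracking loop down [AND]: Aft modem malfunctions=occurs, Inboard ACU degraded=occurs, Antenna drive faulted=not → not all inputs occur → does not occur.
Backup chain unavailable [OR]: Main LO source is out=not, Redundant tracking receiver is out=not, B feed offline=occurs → at least one input occurs → occurs.
Power amp down [AND]: Aft waveguide switch trips=occurs, Backup chain unavailable=occurs → all inputs occur → occurs.
Transmit chain lost [AND]: Power amp down=occurs, Primary encoder faulted=occurs → all inputs occur → occurs.
Modem stage inoperative [AND]: Tracking loop down=not, Transmit chain lost=occurs, HPA offline=occurs → not all inputs occur → does not occur.
Antenna path inoperative [AND]: Upconverter trips=occurs, Modem 2 malfunctions=occurs → all inputs occur → occurs.
Satellite uplink lost [AND]: Modem stage inoperative=not, Antenna path inoperative=occurs, South ACU 2 failed=occurs → not all inputs occur → does not occur.

No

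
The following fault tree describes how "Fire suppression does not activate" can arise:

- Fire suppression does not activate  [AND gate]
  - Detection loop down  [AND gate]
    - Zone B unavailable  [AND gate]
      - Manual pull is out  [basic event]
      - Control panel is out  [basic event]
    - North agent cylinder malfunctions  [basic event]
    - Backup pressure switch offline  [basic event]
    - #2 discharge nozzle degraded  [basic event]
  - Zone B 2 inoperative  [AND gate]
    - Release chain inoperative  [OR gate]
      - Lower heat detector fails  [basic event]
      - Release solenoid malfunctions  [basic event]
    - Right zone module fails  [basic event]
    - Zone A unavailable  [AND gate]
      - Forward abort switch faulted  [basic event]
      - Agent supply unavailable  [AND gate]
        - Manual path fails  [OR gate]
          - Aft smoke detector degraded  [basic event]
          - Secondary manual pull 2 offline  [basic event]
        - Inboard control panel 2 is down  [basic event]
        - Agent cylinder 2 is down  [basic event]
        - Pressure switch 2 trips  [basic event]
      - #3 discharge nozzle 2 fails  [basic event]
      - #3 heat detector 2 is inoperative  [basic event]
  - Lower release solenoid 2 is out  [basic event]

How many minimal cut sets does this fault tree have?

4

Zone B unavailable [AND]: one cut set from each child combined → 1 × 1 = 1 cut set(s).
Detection loop down [AND]: one cut set from each child combined → 1 × 1 × 1 × 1 = 1 cut set(s).
Release chain inoperative [OR]: union of children's cut sets → 2 cut set(s).
Manual path fails [OR]: union of children's cut sets → 2 cut set(s).
Agent supply unavailable [AND]: one cut set from each child combined → 2 × 1 × 1 × 1 = 2 cut set(s).
Zone A unavailable [AND]: one cut set from each child combined → 1 × 2 × 1 × 1 = 2 cut set(s).
Zone B 2 inoperative [AND]: one cut set from each child combined → 2 × 1 × 2 = 4 cut set(s).
Fire suppression does not activate [AND]: one cut set from each child combined → 1 × 4 × 1 = 4 cut set(s).
Minimal cut sets: {#2 discharge nozzle degraded, #3 discharge nozzle 2 fails, #3 heat detector 2 is inoperative, Aft smoke detector degraded, Agent cylinder 2 is down, Backup pressure switch offline, Control panel is out, Forward abort switch faulted, Inboard control panel 2 is down, Lower heat detector fails, Lower release solenoid 2 is out, Manual pull is out, North agent cylinder malfunctions, Pressure switch 2 trips, Right zone module fails}; {#2 discharge nozzle degraded, #3 discharge nozzle 2 fails, #3 heat detector 2 is inoperative, Agent cylinder 2 is down, Backup pressure switch offline, Control panel is out, Forward abort switch faulted, Inboard control panel 2 is down, Lower heat detector fails, Lower release solenoid 2 is out, Manual pull is out, North agent cylinder malfunctions, Pressure switch 2 trips, Right zone module fails, Secondary manual pull 2 offline}; {#2 discharge nozzle degraded, #3 discharge nozzle 2 fails, #3 heat detector 2 is inoperative, Aft smoke detector degraded, Agent cylinder 2 is down, Backup pressure switch offline, Control panel is out, Forward abort switch faulted, Inboard control panel 2 is down, Lower release solenoid 2 is out, Manual pull is out, North agent cylinder malfunctions, Pressure switch 2 trips, Release solenoid malfunctions, Right zone module fails}; {#2 discharge nozzle degraded, #3 discharge nozzle 2 fails, #3 heat detector 2 is inoperative, Agent cylinder 2 is down, Backup pressure switch offline, Control panel is out, Forward abort switch faulted, Inboard control panel 2 is down, Lower release solenoid 2 is out, Manual pull is out, North agent cylinder malfunctions, Pressure switch 2 trips, Release solenoid malfunctions, Right zone module fails, Secondary manual pull 2 offline}.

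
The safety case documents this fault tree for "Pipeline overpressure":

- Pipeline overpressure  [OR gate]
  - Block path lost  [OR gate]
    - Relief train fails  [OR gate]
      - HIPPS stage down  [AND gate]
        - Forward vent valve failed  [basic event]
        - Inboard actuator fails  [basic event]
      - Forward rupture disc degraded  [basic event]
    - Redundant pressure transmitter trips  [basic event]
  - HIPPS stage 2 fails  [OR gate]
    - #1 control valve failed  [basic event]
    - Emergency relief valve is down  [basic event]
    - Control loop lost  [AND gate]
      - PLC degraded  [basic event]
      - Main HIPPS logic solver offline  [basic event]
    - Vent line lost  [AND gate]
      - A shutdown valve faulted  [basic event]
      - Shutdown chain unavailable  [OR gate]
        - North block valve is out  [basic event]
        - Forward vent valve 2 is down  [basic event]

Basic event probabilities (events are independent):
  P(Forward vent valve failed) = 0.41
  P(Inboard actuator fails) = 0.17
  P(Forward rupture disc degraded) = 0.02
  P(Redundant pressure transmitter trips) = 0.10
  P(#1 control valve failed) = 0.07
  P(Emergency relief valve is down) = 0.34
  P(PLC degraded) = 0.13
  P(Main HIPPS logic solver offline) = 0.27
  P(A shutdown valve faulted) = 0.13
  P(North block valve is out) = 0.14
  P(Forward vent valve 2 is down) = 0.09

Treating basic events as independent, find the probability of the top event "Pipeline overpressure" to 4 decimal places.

0.5278

P(HIPPS stage down) [AND] = 0.41 × 0.17 = 0.069700
P(Relief train fails) [OR] = 1 − (1−0.069700) × (1−0.02) = 0.088306
P(Block path lost) [OR] = 1 − (1−0.088306) × (1−0.10) = 0.179475
P(Control loop lost) [AND] = 0.13 × 0.27 = 0.035100
P(Shutdown chain unavailable) [OR] = 1 − (1−0.14) × (1−0.09) = 0.217400
P(Vent line lost) [AND] = 0.13 × 0.217400 = 0.028262
P(HIPPS stage 2 fails) [OR] = 1 − (1−0.07) × (1−0.34) × (1−0.035100) × (1−0.028262) = 0.424483
P(Pipeline overpressure) [OR] = 1 − (1−0.179475) × (1−0.424483) = 0.527774
Rounded to 4 decimal places: P(Pipeline overpressure) ≈ 0.5278.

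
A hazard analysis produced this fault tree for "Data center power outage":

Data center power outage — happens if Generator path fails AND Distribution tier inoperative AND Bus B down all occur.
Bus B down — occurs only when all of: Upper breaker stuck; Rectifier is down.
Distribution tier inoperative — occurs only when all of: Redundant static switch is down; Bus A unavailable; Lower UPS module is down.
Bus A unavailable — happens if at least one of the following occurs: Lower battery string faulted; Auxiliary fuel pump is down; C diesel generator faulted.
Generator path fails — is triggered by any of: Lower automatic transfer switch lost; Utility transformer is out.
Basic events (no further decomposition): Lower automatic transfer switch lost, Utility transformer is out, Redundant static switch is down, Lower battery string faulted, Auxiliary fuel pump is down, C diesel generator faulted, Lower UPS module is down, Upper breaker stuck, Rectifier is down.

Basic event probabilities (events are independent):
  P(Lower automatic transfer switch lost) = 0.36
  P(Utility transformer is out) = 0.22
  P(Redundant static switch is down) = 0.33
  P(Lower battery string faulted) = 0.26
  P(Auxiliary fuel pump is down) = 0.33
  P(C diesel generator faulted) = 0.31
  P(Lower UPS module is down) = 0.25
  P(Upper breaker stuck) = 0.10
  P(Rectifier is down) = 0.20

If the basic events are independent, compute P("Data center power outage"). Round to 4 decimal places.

P(Generator path fails) [OR] = 1 − (1−0.36) × (1−0.22) = 0.500800
P(Bus A unavailable) [OR] = 1 − (1−0.26) × (1−0.33) × (1−0.31) = 0.657898
P(Distribution tier inoperative) [AND] = 0.33 × 0.657898 × 0.25 = 0.054277
P(Bus B down) [AND] = 0.10 × 0.20 = 0.020000
P(Data center power outage) [AND] = 0.500800 × 0.054277 × 0.020000 = 0.000544
Rounded to 4 decimal places: P(Data center power outage) ≈ 0.0005.

0.0005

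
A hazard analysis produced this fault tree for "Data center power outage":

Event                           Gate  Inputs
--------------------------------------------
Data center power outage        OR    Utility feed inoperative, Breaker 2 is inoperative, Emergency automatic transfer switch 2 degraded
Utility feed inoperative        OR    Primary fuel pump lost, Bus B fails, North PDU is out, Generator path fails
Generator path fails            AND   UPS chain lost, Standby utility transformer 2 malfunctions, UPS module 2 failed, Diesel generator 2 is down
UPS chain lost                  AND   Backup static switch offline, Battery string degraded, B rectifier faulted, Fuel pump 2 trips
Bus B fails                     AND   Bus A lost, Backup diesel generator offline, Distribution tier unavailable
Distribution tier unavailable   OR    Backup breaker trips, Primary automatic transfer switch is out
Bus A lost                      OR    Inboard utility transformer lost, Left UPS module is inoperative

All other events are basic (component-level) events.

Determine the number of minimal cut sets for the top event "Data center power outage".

Bus A lost [OR]: union of children's cut sets → 2 cut set(s).
Distribution tier unavailable [OR]: union of children's cut sets → 2 cut set(s).
Bus B fails [AND]: one cut set from each child combined → 2 × 1 × 2 = 4 cut set(s).
UPS chain lost [AND]: one cut set from each child combined → 1 × 1 × 1 × 1 = 1 cut set(s).
Generator path fails [AND]: one cut set from each child combined → 1 × 1 × 1 × 1 = 1 cut set(s).
Utility feed inoperative [OR]: union of children's cut sets → 7 cut set(s).
Data center power outage [OR]: union of children's cut sets → 9 cut set(s).
Minimal cut sets: {Primary fuel pump lost}; {Backup breaker trips, Backup diesel generator offline, Inboard utility transformer lost}; {Backup diesel generator offline, Inboard utility transformer lost, Primary automatic transfer switch is out}; {Backup breaker trips, Backup diesel generator offline, Left UPS module is inoperative}; {Backup diesel generator offline, Left UPS module is inoperative, Primary automatic transfer switch is out}; {North PDU is out}; {B rectifier faulted, Backup static switch offline, Battery string degraded, Diesel generator 2 is down, Fuel pump 2 trips, Standby utility transformer 2 malfunctions, UPS module 2 failed}; {Breaker 2 is inoperative}; {Emergency automatic transfer switch 2 degraded}.

9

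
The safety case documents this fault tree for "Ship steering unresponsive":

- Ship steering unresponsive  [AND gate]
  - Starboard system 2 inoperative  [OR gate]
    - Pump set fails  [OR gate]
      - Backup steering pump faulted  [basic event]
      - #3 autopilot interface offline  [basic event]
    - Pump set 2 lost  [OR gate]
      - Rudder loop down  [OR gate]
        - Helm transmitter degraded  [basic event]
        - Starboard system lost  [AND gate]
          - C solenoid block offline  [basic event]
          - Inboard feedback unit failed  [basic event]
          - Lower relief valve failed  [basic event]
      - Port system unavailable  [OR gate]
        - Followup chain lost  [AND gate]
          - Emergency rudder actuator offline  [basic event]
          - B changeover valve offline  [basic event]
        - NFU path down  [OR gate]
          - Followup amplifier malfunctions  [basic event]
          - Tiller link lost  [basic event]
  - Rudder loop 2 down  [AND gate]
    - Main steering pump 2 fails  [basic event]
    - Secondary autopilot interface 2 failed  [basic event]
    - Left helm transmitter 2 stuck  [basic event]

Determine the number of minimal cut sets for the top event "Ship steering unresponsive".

Pump set fails [OR]: union of children's cut sets → 2 cut set(s).
Starboard system lost [AND]: one cut set from each child combined → 1 × 1 × 1 = 1 cut set(s).
Rudder loop down [OR]: union of children's cut sets → 2 cut set(s).
Followup chain lost [AND]: one cut set from each child combined → 1 × 1 = 1 cut set(s).
NFU path down [OR]: union of children's cut sets → 2 cut set(s).
Port system unavailable [OR]: union of children's cut sets → 3 cut set(s).
Pump set 2 lost [OR]: union of children's cut sets → 5 cut set(s).
Starboard system 2 inoperative [OR]: union of children's cut sets → 7 cut set(s).
Rudder loop 2 down [AND]: one cut set from each child combined → 1 × 1 × 1 = 1 cut set(s).
Ship steering unresponsive [AND]: one cut set from each child combined → 7 × 1 = 7 cut set(s).
Minimal cut sets: {Backup steering pump faulted, Left helm transmitter 2 stuck, Main steering pump 2 fails, Secondary autopilot interface 2 failed}; {#3 autopilot interface offline, Left helm transmitter 2 stuck, Main steering pump 2 fails, Secondary autopilot interface 2 failed}; {Helm transmitter degraded, Left helm transmitter 2 stuck, Main steering pump 2 fails, Secondary autopilot interface 2 failed}; {C solenoid block offline, Inboard feedback unit failed, Left helm transmitter 2 stuck, Lower relief valve failed, Main steering pump 2 fails, Secondary autopilot interface 2 failed}; {B changeover valve offline, Emergency rudder actuator offline, Left helm transmitter 2 stuck, Main steering pump 2 fails, Secondary autopilot interface 2 failed}; {Followup amplifier malfunctions, Left helm transmitter 2 stuck, Main steering pump 2 fails, Secondary autopilot interface 2 failed}; {Left helm transmitter 2 stuck, Main steering pump 2 fails, Secondary autopilot interface 2 failed, Tiller link lost}.

7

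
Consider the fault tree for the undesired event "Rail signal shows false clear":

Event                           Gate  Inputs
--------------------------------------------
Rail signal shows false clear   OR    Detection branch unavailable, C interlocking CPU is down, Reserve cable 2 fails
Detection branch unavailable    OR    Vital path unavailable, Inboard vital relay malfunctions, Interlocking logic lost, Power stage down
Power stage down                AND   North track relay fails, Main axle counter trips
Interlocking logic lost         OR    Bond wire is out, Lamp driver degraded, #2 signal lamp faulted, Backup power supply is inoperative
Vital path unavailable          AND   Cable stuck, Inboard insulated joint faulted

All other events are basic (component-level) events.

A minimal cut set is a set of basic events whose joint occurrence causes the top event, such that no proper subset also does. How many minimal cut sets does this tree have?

9

Vital path unavailable [AND]: one cut set from each child combined → 1 × 1 = 1 cut set(s).
Interlocking logic lost [OR]: union of children's cut sets → 4 cut set(s).
Power stage down [AND]: one cut set from each child combined → 1 × 1 = 1 cut set(s).
Detection branch unavailable [OR]: union of children's cut sets → 7 cut set(s).
Rail signal shows false clear [OR]: union of children's cut sets → 9 cut set(s).
Minimal cut sets: {Cable stuck, Inboard insulated joint faulted}; {Inboard vital relay malfunctions}; {Bond wire is out}; {Lamp driver degraded}; {#2 signal lamp faulted}; {Backup power supply is inoperative}; {Main axle counter trips, North track relay fails}; {C interlocking CPU is down}; {Reserve cable 2 fails}.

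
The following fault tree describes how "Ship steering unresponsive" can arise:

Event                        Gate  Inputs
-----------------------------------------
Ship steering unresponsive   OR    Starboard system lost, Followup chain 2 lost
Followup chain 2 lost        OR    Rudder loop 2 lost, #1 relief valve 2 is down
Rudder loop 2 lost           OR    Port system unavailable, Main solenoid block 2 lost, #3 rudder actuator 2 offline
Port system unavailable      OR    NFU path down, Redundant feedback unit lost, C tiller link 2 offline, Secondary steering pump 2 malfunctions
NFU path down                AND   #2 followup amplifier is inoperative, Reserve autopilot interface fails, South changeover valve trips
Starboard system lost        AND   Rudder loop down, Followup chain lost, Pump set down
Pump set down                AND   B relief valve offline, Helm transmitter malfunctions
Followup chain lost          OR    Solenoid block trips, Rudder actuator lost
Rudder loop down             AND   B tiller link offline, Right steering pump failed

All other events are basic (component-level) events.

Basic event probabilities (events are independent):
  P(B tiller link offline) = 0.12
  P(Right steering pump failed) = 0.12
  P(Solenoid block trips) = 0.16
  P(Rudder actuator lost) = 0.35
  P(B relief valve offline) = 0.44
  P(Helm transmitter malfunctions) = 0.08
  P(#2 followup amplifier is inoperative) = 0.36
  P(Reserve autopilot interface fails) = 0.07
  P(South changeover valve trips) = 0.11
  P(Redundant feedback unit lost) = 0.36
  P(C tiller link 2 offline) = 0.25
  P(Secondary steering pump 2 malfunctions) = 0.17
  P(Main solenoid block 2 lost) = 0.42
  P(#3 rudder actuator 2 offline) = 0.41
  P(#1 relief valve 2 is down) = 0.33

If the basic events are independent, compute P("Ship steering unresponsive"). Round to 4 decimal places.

0.9089

P(Rudder loop down) [AND] = 0.12 × 0.12 = 0.014400
P(Followup chain lost) [OR] = 1 − (1−0.16) × (1−0.35) = 0.454000
P(Pump set down) [AND] = 0.44 × 0.08 = 0.035200
P(Starboard system lost) [AND] = 0.014400 × 0.454000 × 0.035200 = 0.000230
P(NFU path down) [AND] = 0.36 × 0.07 × 0.11 = 0.002772
P(Port system unavailable) [OR] = 1 − (1−0.002772) × (1−0.36) × (1−0.25) × (1−0.17) = 0.602704
P(Rudder loop 2 lost) [OR] = 1 − (1−0.602704) × (1−0.42) × (1−0.41) = 0.864045
P(Followup chain 2 lost) [OR] = 1 − (1−0.864045) × (1−0.33) = 0.908910
P(Ship steering unresponsive) [OR] = 1 − (1−0.000230) × (1−0.908910) = 0.908931
Rounded to 4 decimal places: P(Ship steering unresponsive) ≈ 0.9089.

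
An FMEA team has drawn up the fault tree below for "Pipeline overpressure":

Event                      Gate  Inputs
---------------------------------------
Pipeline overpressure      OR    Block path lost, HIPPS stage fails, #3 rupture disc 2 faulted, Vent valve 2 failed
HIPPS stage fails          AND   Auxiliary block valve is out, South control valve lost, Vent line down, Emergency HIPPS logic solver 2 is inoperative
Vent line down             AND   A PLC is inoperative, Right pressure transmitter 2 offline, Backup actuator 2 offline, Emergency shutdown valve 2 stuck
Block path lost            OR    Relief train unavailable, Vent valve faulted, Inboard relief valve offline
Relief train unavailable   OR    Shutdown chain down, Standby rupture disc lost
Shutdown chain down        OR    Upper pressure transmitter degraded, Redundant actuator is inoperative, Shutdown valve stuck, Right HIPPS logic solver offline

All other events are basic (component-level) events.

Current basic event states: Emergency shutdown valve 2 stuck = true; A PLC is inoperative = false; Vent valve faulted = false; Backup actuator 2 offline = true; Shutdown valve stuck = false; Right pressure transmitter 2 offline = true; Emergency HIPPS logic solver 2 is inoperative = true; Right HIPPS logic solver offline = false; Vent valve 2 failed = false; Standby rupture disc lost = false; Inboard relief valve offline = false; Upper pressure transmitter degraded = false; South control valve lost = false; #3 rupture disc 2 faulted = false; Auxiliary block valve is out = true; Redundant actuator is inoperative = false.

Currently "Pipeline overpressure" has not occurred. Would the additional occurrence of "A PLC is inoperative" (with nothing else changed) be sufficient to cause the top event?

Counterfactual: set "A PLC is inoperative" to occurred.
Shutdown chain down [OR]: Upper pressure transmitter degraded=not, Redundant actuator is inoperative=not, Shutdown valve stuck=not, Right HIPPS logic solver offline=not → no input occurs → does not occur.
Relief train unavailable [OR]: Shutdown chain down=not, Standby rupture disc lost=not → no input occurs → does not occur.
Block path lost [OR]: Relief train unavailable=not, Vent valve faulted=not, Inboard relief valve offline=not → no input occurs → does not occur.
Vent line down [AND]: A PLC is inoperative=occurs, Right pressure transmitter 2 offline=occurs, Backup actuator 2 offline=occurs, Emergency shutdown valve 2 stuck=occurs → all inputs occur → occurs.
HIPPS stage fails [AND]: Auxiliary block valve is out=occurs, South control valve lost=not, Vent line down=occurs, Emergency HIPPS logic solver 2 is inoperative=occurs → not all inputs occur → does not occur.
Pipeline overpressure [OR]: Block path lost=not, HIPPS stage fails=not, #3 rupture disc 2 faulted=not, Vent valve 2 failed=not → no input occurs → does not occur.

No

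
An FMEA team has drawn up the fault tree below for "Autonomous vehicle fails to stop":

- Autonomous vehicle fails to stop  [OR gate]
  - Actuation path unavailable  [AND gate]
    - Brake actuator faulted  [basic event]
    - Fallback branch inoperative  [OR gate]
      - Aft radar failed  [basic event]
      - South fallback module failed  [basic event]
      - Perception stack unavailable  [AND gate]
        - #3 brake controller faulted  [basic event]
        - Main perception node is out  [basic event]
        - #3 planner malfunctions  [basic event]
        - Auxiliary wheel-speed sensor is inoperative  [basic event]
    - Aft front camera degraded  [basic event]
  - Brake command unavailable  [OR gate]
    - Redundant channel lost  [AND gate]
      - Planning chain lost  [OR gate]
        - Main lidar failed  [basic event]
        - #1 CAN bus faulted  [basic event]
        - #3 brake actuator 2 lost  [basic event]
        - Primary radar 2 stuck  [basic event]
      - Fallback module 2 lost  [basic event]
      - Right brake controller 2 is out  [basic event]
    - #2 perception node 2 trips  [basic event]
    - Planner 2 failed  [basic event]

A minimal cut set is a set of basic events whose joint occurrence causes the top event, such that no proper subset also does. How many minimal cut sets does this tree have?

Perception stack unavailable [AND]: one cut set from each child combined → 1 × 1 × 1 × 1 = 1 cut set(s).
Fallback branch inoperative [OR]: union of children's cut sets → 3 cut set(s).
Actuation path unavailable [AND]: one cut set from each child combined → 1 × 3 × 1 = 3 cut set(s).
Planning chain lost [OR]: union of children's cut sets → 4 cut set(s).
Redundant channel lost [AND]: one cut set from each child combined → 4 × 1 × 1 = 4 cut set(s).
Brake command unavailable [OR]: union of children's cut sets → 6 cut set(s).
Autonomous vehicle fails to stop [OR]: union of children's cut sets → 9 cut set(s).
Minimal cut sets: {Aft front camera degraded, Aft radar failed, Brake actuator faulted}; {Aft front camera degraded, Brake actuator faulted, South fallback module failed}; {#3 brake controller faulted, #3 planner malfunctions, Aft front camera degraded, Auxiliary wheel-speed sensor is inoperative, Brake actuator faulted, Main perception node is out}; {Fallback module 2 lost, Main lidar failed, Right brake controller 2 is out}; {#1 CAN bus faulted, Fallback module 2 lost, Right brake controller 2 is out}; {#3 brake actuator 2 lost, Fallback module 2 lost, Right brake controller 2 is out}; {Fallback module 2 lost, Primary radar 2 stuck, Right brake controller 2 is out}; {#2 perception node 2 trips}; {Planner 2 failed}.

9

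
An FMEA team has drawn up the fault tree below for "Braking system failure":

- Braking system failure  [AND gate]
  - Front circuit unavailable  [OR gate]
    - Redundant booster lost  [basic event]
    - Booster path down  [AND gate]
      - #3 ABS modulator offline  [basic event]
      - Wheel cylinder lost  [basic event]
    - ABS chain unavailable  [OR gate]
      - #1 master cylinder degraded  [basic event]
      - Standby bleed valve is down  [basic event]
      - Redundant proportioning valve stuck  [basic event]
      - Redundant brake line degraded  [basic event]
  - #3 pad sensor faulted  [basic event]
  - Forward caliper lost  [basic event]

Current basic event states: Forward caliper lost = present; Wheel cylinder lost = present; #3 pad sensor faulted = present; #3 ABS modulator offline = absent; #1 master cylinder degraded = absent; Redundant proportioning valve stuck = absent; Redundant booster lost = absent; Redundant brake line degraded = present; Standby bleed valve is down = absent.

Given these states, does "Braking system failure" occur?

Booster path down [AND]: #3 ABS modulator offline=not, Wheel cylinder lost=occurs → not all inputs occur → does not occur.
ABS chain unavailable [OR]: #1 master cylinder degraded=not, Standby bleed valve is down=not, Redundant proportioning valve stuck=not, Redundant brake line degraded=occurs → at least one input occurs → occurs.
Front circuit unavailable [OR]: Redundant booster lost=not, Booster path down=not, ABS chain unavailable=occurs → at least one input occurs → occurs.
Braking system failure [AND]: Front circuit unavailable=occurs, #3 pad sensor faulted=occurs, Forward caliper lost=occurs → all inputs occur → occurs.

Yes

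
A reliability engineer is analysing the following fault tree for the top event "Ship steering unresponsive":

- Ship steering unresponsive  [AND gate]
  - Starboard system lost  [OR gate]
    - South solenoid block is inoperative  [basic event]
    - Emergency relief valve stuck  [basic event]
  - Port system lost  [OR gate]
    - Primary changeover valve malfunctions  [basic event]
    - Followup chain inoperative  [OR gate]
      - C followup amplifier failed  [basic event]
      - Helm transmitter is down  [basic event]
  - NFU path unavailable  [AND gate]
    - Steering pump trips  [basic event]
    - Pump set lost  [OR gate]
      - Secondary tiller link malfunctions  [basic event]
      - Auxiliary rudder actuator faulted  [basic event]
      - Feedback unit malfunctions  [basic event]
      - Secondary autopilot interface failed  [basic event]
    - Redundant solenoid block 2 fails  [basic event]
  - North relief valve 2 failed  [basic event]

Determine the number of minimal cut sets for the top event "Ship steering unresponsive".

24

Starboard system lost [OR]: union of children's cut sets → 2 cut set(s).
Followup chain inoperative [OR]: union of children's cut sets → 2 cut set(s).
Port system lost [OR]: union of children's cut sets → 3 cut set(s).
Pump set lost [OR]: union of children's cut sets → 4 cut set(s).
NFU path unavailable [AND]: one cut set from each child combined → 1 × 4 × 1 = 4 cut set(s).
Ship steering unresponsive [AND]: one cut set from each child combined → 2 × 3 × 4 × 1 = 24 cut set(s).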